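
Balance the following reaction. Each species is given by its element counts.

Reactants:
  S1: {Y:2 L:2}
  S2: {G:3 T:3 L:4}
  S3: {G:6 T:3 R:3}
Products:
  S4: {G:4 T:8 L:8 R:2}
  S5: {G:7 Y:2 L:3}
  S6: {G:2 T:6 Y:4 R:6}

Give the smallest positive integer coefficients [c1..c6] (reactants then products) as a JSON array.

Coefficients: [6, 6, 4, 3, 4, 1]

G: 6·0+6·3+4·6 = 42 | 3·4+4·7+1·2 = 42
T: 6·0+6·3+4·3 = 30 | 3·8+4·0+1·6 = 30
Y: 6·2+6·0+4·0 = 12 | 3·0+4·2+1·4 = 12
L: 6·2+6·4+4·0 = 36 | 3·8+4·3+1·0 = 36
R: 6·0+6·0+4·3 = 12 | 3·2+4·0+1·6 = 12
gcd(6,6,4,3,4,1) = 1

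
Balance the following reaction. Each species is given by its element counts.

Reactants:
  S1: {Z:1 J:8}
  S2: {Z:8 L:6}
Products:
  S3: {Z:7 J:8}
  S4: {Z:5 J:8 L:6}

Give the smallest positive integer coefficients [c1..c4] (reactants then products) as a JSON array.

Coefficients: [5, 3, 2, 3]

Z: 5·1+3·8 = 29 | 2·7+3·5 = 29
J: 5·8+3·0 = 40 | 2·8+3·8 = 40
L: 5·0+3·6 = 18 | 2·0+3·6 = 18
gcd(5,3,2,3) = 1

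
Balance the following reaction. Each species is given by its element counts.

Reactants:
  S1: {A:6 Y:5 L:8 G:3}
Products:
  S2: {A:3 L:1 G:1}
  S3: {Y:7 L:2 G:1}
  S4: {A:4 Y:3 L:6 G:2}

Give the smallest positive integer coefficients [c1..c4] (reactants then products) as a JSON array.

A: 5·6 = 30 | 2·3+1·0+6·4 = 30
Y: 5·5 = 25 | 2·0+1·7+6·3 = 25
L: 5·8 = 40 | 2·1+1·2+6·6 = 40
G: 5·3 = 15 | 2·1+1·1+6·2 = 15
gcd(5,2,1,6) = 1

Coefficients: [5, 2, 1, 6]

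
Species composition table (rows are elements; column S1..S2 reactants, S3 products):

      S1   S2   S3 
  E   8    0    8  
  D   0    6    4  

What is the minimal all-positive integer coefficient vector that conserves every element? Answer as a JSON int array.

E: 3·8+2·0 = 24 | 3·8 = 24
D: 3·0+2·6 = 12 | 3·4 = 12
gcd(3,2,3) = 1

Coefficients: [3, 2, 3]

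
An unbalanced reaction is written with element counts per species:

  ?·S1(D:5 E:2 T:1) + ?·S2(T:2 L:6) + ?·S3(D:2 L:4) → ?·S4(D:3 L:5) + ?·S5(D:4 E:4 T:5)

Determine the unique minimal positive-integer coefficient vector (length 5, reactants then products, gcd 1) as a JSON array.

Coefficients: [4, 3, 3, 6, 2]

D: 4·5+3·0+3·2 = 26 | 6·3+2·4 = 26
E: 4·2+3·0+3·0 = 8 | 6·0+2·4 = 8
T: 4·1+3·2+3·0 = 10 | 6·0+2·5 = 10
L: 4·0+3·6+3·4 = 30 | 6·5+2·0 = 30
gcd(4,3,3,6,2) = 1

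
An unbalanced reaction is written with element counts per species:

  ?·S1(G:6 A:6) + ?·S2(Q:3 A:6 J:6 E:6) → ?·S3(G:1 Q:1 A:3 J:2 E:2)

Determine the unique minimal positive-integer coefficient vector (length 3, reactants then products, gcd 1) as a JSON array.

Coefficients: [1, 2, 6]

G: 1·6+2·0 = 6 | 6·1 = 6
Q: 1·0+2·3 = 6 | 6·1 = 6
A: 1·6+2·6 = 18 | 6·3 = 18
J: 1·0+2·6 = 12 | 6·2 = 12
E: 1·0+2·6 = 12 | 6·2 = 12
gcd(1,2,6) = 1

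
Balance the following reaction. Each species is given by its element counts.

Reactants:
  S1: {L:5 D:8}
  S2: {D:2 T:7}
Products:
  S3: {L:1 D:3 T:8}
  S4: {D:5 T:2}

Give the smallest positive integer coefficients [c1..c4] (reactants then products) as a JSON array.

L: 1·5+6·0 = 5 | 5·1+1·0 = 5
D: 1·8+6·2 = 20 | 5·3+1·5 = 20
T: 1·0+6·7 = 42 | 5·8+1·2 = 42
gcd(1,6,5,1) = 1

Coefficients: [1, 6, 5, 1]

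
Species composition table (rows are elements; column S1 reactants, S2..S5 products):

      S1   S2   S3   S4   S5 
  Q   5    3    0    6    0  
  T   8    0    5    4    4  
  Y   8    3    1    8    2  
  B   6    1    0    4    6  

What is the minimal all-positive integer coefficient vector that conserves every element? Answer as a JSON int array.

Coefficients: [6, 2, 4, 4, 3]

Q: 6·5 = 30 | 2·3+4·0+4·6+3·0 = 30
T: 6·8 = 48 | 2·0+4·5+4·4+3·4 = 48
Y: 6·8 = 48 | 2·3+4·1+4·8+3·2 = 48
B: 6·6 = 36 | 2·1+4·0+4·4+3·6 = 36
gcd(6,2,4,4,3) = 1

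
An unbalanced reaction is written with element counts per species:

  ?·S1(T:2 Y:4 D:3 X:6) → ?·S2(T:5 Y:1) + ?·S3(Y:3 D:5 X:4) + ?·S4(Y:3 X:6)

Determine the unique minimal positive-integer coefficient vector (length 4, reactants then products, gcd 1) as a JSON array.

Coefficients: [5, 2, 3, 3]

T: 5·2 = 10 | 2·5+3·0+3·0 = 10
Y: 5·4 = 20 | 2·1+3·3+3·3 = 20
D: 5·3 = 15 | 2·0+3·5+3·0 = 15
X: 5·6 = 30 | 2·0+3·4+3·6 = 30
gcd(5,2,3,3) = 1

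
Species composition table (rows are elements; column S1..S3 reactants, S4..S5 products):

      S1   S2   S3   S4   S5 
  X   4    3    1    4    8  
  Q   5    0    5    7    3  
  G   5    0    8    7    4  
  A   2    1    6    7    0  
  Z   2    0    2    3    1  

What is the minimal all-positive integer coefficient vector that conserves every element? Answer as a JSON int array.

X: 5·4+5·3+1·1 = 36 | 3·4+3·8 = 36
Q: 5·5+5·0+1·5 = 30 | 3·7+3·3 = 30
G: 5·5+5·0+1·8 = 33 | 3·7+3·4 = 33
A: 5·2+5·1+1·6 = 21 | 3·7+3·0 = 21
Z: 5·2+5·0+1·2 = 12 | 3·3+3·1 = 12
gcd(5,5,1,3,3) = 1

Coefficients: [5, 5, 1, 3, 3]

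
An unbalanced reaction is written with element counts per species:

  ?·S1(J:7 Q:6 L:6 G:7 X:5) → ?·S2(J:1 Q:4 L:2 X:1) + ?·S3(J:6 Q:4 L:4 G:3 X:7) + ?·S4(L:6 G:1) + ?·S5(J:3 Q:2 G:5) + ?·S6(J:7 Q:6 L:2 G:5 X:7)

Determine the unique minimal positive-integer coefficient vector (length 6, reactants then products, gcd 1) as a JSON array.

J: 6·7 = 42 | 2·1+3·6+3·0+5·3+1·7 = 42
Q: 6·6 = 36 | 2·4+3·4+3·0+5·2+1·6 = 36
L: 6·6 = 36 | 2·2+3·4+3·6+5·0+1·2 = 36
G: 6·7 = 42 | 2·0+3·3+3·1+5·5+1·5 = 42
X: 6·5 = 30 | 2·1+3·7+3·0+5·0+1·7 = 30
gcd(6,2,3,3,5,1) = 1

Coefficients: [6, 2, 3, 3, 5, 1]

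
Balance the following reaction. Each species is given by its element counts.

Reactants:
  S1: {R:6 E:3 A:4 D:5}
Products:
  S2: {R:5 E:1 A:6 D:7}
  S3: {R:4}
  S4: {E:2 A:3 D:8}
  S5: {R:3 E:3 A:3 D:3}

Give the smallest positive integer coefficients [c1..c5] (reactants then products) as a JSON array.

Coefficients: [6, 1, 4, 1, 5]

R: 6·6 = 36 | 1·5+4·4+1·0+5·3 = 36
E: 6·3 = 18 | 1·1+4·0+1·2+5·3 = 18
A: 6·4 = 24 | 1·6+4·0+1·3+5·3 = 24
D: 6·5 = 30 | 1·7+4·0+1·8+5·3 = 30
gcd(6,1,4,1,5) = 1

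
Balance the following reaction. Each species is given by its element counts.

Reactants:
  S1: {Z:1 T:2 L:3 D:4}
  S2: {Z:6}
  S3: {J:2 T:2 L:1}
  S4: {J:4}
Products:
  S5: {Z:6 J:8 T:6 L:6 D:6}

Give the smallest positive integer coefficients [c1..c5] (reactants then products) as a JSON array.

Z: 6·1+3·6+6·0+5·0 = 24 | 4·6 = 24
J: 6·0+3·0+6·2+5·4 = 32 | 4·8 = 32
T: 6·2+3·0+6·2+5·0 = 24 | 4·6 = 24
L: 6·3+3·0+6·1+5·0 = 24 | 4·6 = 24
D: 6·4+3·0+6·0+5·0 = 24 | 4·6 = 24
gcd(6,3,6,5,4) = 1

Coefficients: [6, 3, 6, 5, 4]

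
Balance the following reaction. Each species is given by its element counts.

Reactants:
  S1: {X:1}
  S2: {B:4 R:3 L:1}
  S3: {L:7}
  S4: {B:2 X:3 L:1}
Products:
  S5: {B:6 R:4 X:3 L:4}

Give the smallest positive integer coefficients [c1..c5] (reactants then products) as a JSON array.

B: 6·0+4·4+1·0+1·2 = 18 | 3·6 = 18
R: 6·0+4·3+1·0+1·0 = 12 | 3·4 = 12
X: 6·1+4·0+1·0+1·3 = 9 | 3·3 = 9
L: 6·0+4·1+1·7+1·1 = 12 | 3·4 = 12
gcd(6,4,1,1,3) = 1

Coefficients: [6, 4, 1, 1, 3]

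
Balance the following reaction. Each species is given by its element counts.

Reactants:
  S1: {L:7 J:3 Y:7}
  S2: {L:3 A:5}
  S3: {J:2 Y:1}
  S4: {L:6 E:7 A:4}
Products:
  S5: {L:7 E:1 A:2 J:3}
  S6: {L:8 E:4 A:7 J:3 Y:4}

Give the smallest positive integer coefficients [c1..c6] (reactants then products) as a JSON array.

Coefficients: [2, 5, 6, 3, 1, 5]

L: 2·7+5·3+6·0+3·6 = 47 | 1·7+5·8 = 47
E: 2·0+5·0+6·0+3·7 = 21 | 1·1+5·4 = 21
A: 2·0+5·5+6·0+3·4 = 37 | 1·2+5·7 = 37
J: 2·3+5·0+6·2+3·0 = 18 | 1·3+5·3 = 18
Y: 2·7+5·0+6·1+3·0 = 20 | 1·0+5·4 = 20
gcd(2,5,6,3,1,5) = 1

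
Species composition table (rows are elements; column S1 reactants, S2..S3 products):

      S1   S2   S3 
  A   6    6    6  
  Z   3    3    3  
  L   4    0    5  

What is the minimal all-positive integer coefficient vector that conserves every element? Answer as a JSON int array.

Coefficients: [5, 1, 4]

A: 5·6 = 30 | 1·6+4·6 = 30
Z: 5·3 = 15 | 1·3+4·3 = 15
L: 5·4 = 20 | 1·0+4·5 = 20
gcd(5,1,4) = 1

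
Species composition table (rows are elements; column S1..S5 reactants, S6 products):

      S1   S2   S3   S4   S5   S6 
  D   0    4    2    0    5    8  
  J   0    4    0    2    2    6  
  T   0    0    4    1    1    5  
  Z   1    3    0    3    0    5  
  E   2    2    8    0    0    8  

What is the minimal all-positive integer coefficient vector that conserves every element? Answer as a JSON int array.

D: 1·0+3·4+4·2+5·0+4·5 = 40 | 5·8 = 40
J: 1·0+3·4+4·0+5·2+4·2 = 30 | 5·6 = 30
T: 1·0+3·0+4·4+5·1+4·1 = 25 | 5·5 = 25
Z: 1·1+3·3+4·0+5·3+4·0 = 25 | 5·5 = 25
E: 1·2+3·2+4·8+5·0+4·0 = 40 | 5·8 = 40
gcd(1,3,4,5,4,5) = 1

Coefficients: [1, 3, 4, 5, 4, 5]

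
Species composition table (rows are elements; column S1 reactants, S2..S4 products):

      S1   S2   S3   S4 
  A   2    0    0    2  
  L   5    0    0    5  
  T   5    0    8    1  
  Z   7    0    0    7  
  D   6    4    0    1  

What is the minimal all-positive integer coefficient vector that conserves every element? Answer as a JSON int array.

Coefficients: [4, 5, 2, 4]

A: 4·2 = 8 | 5·0+2·0+4·2 = 8
L: 4·5 = 20 | 5·0+2·0+4·5 = 20
T: 4·5 = 20 | 5·0+2·8+4·1 = 20
Z: 4·7 = 28 | 5·0+2·0+4·7 = 28
D: 4·6 = 24 | 5·4+2·0+4·1 = 24
gcd(4,5,2,4) = 1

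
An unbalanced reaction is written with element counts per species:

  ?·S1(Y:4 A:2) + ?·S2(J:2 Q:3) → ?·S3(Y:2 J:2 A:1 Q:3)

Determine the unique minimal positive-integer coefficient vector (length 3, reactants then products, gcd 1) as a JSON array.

Y: 1·4+2·0 = 4 | 2·2 = 4
J: 1·0+2·2 = 4 | 2·2 = 4
A: 1·2+2·0 = 2 | 2·1 = 2
Q: 1·0+2·3 = 6 | 2·3 = 6
gcd(1,2,2) = 1

Coefficients: [1, 2, 2]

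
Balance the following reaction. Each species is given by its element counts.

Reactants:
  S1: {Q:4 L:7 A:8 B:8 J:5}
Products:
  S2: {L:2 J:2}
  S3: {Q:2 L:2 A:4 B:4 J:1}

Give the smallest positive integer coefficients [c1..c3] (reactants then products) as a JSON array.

Coefficients: [2, 3, 4]

Q: 2·4 = 8 | 3·0+4·2 = 8
L: 2·7 = 14 | 3·2+4·2 = 14
A: 2·8 = 16 | 3·0+4·4 = 16
B: 2·8 = 16 | 3·0+4·4 = 16
J: 2·5 = 10 | 3·2+4·1 = 10
gcd(2,3,4) = 1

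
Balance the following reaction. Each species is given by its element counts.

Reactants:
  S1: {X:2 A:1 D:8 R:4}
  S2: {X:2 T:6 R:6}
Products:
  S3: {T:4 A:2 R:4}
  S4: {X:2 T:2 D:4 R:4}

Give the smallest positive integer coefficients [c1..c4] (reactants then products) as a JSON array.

X: 2·2+2·2 = 8 | 1·0+4·2 = 8
T: 2·0+2·6 = 12 | 1·4+4·2 = 12
A: 2·1+2·0 = 2 | 1·2+4·0 = 2
D: 2·8+2·0 = 16 | 1·0+4·4 = 16
R: 2·4+2·6 = 20 | 1·4+4·4 = 20
gcd(2,2,1,4) = 1

Coefficients: [2, 2, 1, 4]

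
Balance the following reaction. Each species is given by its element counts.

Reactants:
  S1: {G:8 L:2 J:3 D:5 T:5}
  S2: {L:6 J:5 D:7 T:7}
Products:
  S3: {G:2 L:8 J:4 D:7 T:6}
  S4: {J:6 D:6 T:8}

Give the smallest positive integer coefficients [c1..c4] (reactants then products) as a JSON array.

G: 1·8+5·0 = 8 | 4·2+2·0 = 8
L: 1·2+5·6 = 32 | 4·8+2·0 = 32
J: 1·3+5·5 = 28 | 4·4+2·6 = 28
D: 1·5+5·7 = 40 | 4·7+2·6 = 40
T: 1·5+5·7 = 40 | 4·6+2·8 = 40
gcd(1,5,4,2) = 1

Coefficients: [1, 5, 4, 2]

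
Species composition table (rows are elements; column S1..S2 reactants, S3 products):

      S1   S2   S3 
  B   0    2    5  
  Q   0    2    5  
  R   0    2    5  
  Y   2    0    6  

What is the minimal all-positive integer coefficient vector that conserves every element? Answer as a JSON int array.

Coefficients: [6, 5, 2]

B: 6·0+5·2 = 10 | 2·5 = 10
Q: 6·0+5·2 = 10 | 2·5 = 10
R: 6·0+5·2 = 10 | 2·5 = 10
Y: 6·2+5·0 = 12 | 2·6 = 12
gcd(6,5,2) = 1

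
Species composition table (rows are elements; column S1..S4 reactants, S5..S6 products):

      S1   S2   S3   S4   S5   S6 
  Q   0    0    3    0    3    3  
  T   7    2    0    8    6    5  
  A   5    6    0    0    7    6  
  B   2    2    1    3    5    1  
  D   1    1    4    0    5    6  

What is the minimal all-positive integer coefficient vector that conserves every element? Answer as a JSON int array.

Coefficients: [1, 6, 6, 2, 5, 1]

Q: 1·0+6·0+6·3+2·0 = 18 | 5·3+1·3 = 18
T: 1·7+6·2+6·0+2·8 = 35 | 5·6+1·5 = 35
A: 1·5+6·6+6·0+2·0 = 41 | 5·7+1·6 = 41
B: 1·2+6·2+6·1+2·3 = 26 | 5·5+1·1 = 26
D: 1·1+6·1+6·4+2·0 = 31 | 5·5+1·6 = 31
gcd(1,6,6,2,5,1) = 1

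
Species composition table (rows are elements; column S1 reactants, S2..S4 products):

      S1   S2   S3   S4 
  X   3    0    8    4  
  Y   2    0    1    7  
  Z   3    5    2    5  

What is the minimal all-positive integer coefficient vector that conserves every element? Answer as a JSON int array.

X: 4·3 = 12 | 1·0+1·8+1·4 = 12
Y: 4·2 = 8 | 1·0+1·1+1·7 = 8
Z: 4·3 = 12 | 1·5+1·2+1·5 = 12
gcd(4,1,1,1) = 1

Coefficients: [4, 1, 1, 1]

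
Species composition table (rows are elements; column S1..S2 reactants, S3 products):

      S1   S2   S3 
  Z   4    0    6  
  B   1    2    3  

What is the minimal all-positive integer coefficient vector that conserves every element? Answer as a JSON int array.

Coefficients: [6, 3, 4]

Z: 6·4+3·0 = 24 | 4·6 = 24
B: 6·1+3·2 = 12 | 4·3 = 12
gcd(6,3,4) = 1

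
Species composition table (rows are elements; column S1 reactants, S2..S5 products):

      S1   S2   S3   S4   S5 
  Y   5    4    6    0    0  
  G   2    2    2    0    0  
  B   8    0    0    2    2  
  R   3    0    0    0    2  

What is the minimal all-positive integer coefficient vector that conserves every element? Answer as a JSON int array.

Coefficients: [2, 1, 1, 5, 3]

Y: 2·5 = 10 | 1·4+1·6+5·0+3·0 = 10
G: 2·2 = 4 | 1·2+1·2+5·0+3·0 = 4
B: 2·8 = 16 | 1·0+1·0+5·2+3·2 = 16
R: 2·3 = 6 | 1·0+1·0+5·0+3·2 = 6
gcd(2,1,1,5,3) = 1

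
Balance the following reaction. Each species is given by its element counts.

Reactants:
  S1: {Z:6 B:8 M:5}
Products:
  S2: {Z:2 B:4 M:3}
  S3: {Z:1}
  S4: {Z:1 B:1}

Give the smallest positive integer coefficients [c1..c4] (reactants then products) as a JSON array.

Coefficients: [3, 5, 4, 4]

Z: 3·6 = 18 | 5·2+4·1+4·1 = 18
B: 3·8 = 24 | 5·4+4·0+4·1 = 24
M: 3·5 = 15 | 5·3+4·0+4·0 = 15
gcd(3,5,4,4) = 1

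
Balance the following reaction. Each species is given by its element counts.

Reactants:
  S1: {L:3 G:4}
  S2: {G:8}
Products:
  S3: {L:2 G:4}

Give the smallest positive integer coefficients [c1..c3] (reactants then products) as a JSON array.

Coefficients: [4, 1, 6]

L: 4·3+1·0 = 12 | 6·2 = 12
G: 4·4+1·8 = 24 | 6·4 = 24
gcd(4,1,6) = 1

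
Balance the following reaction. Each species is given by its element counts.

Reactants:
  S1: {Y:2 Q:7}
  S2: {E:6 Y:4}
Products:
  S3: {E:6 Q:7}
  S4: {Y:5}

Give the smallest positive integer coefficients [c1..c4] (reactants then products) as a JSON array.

E: 5·0+5·6 = 30 | 5·6+6·0 = 30
Y: 5·2+5·4 = 30 | 5·0+6·5 = 30
Q: 5·7+5·0 = 35 | 5·7+6·0 = 35
gcd(5,5,5,6) = 1

Coefficients: [5, 5, 5, 6]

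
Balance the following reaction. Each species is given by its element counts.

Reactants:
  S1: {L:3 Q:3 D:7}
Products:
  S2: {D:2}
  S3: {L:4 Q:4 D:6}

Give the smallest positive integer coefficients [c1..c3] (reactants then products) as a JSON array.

Coefficients: [4, 5, 3]

L: 4·3 = 12 | 5·0+3·4 = 12
Q: 4·3 = 12 | 5·0+3·4 = 12
D: 4·7 = 28 | 5·2+3·6 = 28
gcd(4,5,3) = 1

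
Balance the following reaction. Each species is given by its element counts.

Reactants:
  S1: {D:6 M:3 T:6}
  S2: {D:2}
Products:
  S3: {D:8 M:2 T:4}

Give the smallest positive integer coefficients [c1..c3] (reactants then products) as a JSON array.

Coefficients: [2, 6, 3]

D: 2·6+6·2 = 24 | 3·8 = 24
M: 2·3+6·0 = 6 | 3·2 = 6
T: 2·6+6·0 = 12 | 3·4 = 12
gcd(2,6,3) = 1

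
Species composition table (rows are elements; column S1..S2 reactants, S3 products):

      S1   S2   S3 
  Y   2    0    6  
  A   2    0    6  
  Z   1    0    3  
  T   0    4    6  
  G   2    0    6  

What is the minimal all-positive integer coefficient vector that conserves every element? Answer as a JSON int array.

Y: 6·2+3·0 = 12 | 2·6 = 12
A: 6·2+3·0 = 12 | 2·6 = 12
Z: 6·1+3·0 = 6 | 2·3 = 6
T: 6·0+3·4 = 12 | 2·6 = 12
G: 6·2+3·0 = 12 | 2·6 = 12
gcd(6,3,2) = 1

Coefficients: [6, 3, 2]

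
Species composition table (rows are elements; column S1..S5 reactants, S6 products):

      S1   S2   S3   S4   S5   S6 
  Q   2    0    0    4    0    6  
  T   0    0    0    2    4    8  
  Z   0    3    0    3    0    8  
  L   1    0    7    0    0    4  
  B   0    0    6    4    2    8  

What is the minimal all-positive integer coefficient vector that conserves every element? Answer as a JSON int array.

Coefficients: [5, 6, 1, 2, 5, 3]

Q: 5·2+6·0+1·0+2·4+5·0 = 18 | 3·6 = 18
T: 5·0+6·0+1·0+2·2+5·4 = 24 | 3·8 = 24
Z: 5·0+6·3+1·0+2·3+5·0 = 24 | 3·8 = 24
L: 5·1+6·0+1·7+2·0+5·0 = 12 | 3·4 = 12
B: 5·0+6·0+1·6+2·4+5·2 = 24 | 3·8 = 24
gcd(5,6,1,2,5,3) = 1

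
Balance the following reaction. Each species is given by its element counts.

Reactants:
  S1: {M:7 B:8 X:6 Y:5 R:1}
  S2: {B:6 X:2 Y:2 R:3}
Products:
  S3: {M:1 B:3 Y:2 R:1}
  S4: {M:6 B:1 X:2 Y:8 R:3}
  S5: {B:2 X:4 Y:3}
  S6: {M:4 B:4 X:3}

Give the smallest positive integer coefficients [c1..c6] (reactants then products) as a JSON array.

M: 5·7+1·0 = 35 | 5·1+1·6+3·0+6·4 = 35
B: 5·8+1·6 = 46 | 5·3+1·1+3·2+6·4 = 46
X: 5·6+1·2 = 32 | 5·0+1·2+3·4+6·3 = 32
Y: 5·5+1·2 = 27 | 5·2+1·8+3·3+6·0 = 27
R: 5·1+1·3 = 8 | 5·1+1·3+3·0+6·0 = 8
gcd(5,1,5,1,3,6) = 1

Coefficients: [5, 1, 5, 1, 3, 6]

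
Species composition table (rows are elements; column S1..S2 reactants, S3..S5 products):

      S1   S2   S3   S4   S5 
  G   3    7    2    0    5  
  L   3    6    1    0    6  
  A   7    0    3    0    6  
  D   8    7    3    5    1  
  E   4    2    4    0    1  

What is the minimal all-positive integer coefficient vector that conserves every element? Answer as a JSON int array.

Coefficients: [3, 1, 3, 4, 2]

G: 3·3+1·7 = 16 | 3·2+4·0+2·5 = 16
L: 3·3+1·6 = 15 | 3·1+4·0+2·6 = 15
A: 3·7+1·0 = 21 | 3·3+4·0+2·6 = 21
D: 3·8+1·7 = 31 | 3·3+4·5+2·1 = 31
E: 3·4+1·2 = 14 | 3·4+4·0+2·1 = 14
gcd(3,1,3,4,2) = 1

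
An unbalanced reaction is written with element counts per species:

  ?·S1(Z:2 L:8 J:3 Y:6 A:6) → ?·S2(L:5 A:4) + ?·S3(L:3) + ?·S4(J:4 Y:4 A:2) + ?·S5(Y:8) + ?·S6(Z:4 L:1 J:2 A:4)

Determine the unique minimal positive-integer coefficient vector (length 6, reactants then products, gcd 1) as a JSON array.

Coefficients: [4, 3, 5, 2, 2, 2]

Z: 4·2 = 8 | 3·0+5·0+2·0+2·0+2·4 = 8
L: 4·8 = 32 | 3·5+5·3+2·0+2·0+2·1 = 32
J: 4·3 = 12 | 3·0+5·0+2·4+2·0+2·2 = 12
Y: 4·6 = 24 | 3·0+5·0+2·4+2·8+2·0 = 24
A: 4·6 = 24 | 3·4+5·0+2·2+2·0+2·4 = 24
gcd(4,3,5,2,2,2) = 1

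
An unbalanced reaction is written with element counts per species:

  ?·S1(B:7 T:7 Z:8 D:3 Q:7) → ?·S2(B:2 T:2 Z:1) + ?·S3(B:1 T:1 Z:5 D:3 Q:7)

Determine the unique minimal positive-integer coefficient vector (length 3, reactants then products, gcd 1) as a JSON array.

B: 1·7 = 7 | 3·2+1·1 = 7
T: 1·7 = 7 | 3·2+1·1 = 7
Z: 1·8 = 8 | 3·1+1·5 = 8
D: 1·3 = 3 | 3·0+1·3 = 3
Q: 1·7 = 7 | 3·0+1·7 = 7
gcd(1,3,1) = 1

Coefficients: [1, 3, 1]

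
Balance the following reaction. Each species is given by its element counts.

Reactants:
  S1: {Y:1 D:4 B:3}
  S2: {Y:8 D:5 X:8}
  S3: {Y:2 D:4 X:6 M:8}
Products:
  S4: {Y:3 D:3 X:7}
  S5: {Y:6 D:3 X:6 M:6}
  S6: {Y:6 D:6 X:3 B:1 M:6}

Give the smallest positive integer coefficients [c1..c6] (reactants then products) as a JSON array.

Y: 1·1+4·8+3·2 = 39 | 5·3+1·6+3·6 = 39
D: 1·4+4·5+3·4 = 36 | 5·3+1·3+3·6 = 36
X: 1·0+4·8+3·6 = 50 | 5·7+1·6+3·3 = 50
B: 1·3+4·0+3·0 = 3 | 5·0+1·0+3·1 = 3
M: 1·0+4·0+3·8 = 24 | 5·0+1·6+3·6 = 24
gcd(1,4,3,5,1,3) = 1

Coefficients: [1, 4, 3, 5, 1, 3]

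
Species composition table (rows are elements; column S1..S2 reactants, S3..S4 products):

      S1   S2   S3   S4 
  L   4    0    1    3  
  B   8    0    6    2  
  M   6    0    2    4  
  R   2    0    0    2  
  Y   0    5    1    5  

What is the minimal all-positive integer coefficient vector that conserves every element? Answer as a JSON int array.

Coefficients: [5, 6, 5, 5]

L: 5·4+6·0 = 20 | 5·1+5·3 = 20
B: 5·8+6·0 = 40 | 5·6+5·2 = 40
M: 5·6+6·0 = 30 | 5·2+5·4 = 30
R: 5·2+6·0 = 10 | 5·0+5·2 = 10
Y: 5·0+6·5 = 30 | 5·1+5·5 = 30
gcd(5,6,5,5) = 1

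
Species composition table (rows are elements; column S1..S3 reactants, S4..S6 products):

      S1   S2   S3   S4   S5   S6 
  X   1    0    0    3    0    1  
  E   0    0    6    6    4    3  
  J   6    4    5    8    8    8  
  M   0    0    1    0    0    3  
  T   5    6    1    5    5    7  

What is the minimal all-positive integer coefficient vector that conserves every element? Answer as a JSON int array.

Coefficients: [5, 3, 6, 1, 6, 2]

X: 5·1+3·0+6·0 = 5 | 1·3+6·0+2·1 = 5
E: 5·0+3·0+6·6 = 36 | 1·6+6·4+2·3 = 36
J: 5·6+3·4+6·5 = 72 | 1·8+6·8+2·8 = 72
M: 5·0+3·0+6·1 = 6 | 1·0+6·0+2·3 = 6
T: 5·5+3·6+6·1 = 49 | 1·5+6·5+2·7 = 49
gcd(5,3,6,1,6,2) = 1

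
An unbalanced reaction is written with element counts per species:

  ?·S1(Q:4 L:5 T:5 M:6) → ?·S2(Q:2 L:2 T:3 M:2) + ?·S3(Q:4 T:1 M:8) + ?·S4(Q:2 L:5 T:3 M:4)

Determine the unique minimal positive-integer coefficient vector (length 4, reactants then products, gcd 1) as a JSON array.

Q: 5·4 = 20 | 5·2+1·4+3·2 = 20
L: 5·5 = 25 | 5·2+1·0+3·5 = 25
T: 5·5 = 25 | 5·3+1·1+3·3 = 25
M: 5·6 = 30 | 5·2+1·8+3·4 = 30
gcd(5,5,1,3) = 1

Coefficients: [5, 5, 1, 3]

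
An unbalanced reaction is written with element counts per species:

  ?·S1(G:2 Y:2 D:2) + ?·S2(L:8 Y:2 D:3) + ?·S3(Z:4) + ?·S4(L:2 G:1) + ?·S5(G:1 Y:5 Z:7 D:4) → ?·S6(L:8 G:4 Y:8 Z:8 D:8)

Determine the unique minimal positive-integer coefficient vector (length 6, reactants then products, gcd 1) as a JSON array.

L: 6·0+4·8+3·0+4·2+4·0 = 40 | 5·8 = 40
G: 6·2+4·0+3·0+4·1+4·1 = 20 | 5·4 = 20
Y: 6·2+4·2+3·0+4·0+4·5 = 40 | 5·8 = 40
Z: 6·0+4·0+3·4+4·0+4·7 = 40 | 5·8 = 40
D: 6·2+4·3+3·0+4·0+4·4 = 40 | 5·8 = 40
gcd(6,4,3,4,4,5) = 1

Coefficients: [6, 4, 3, 4, 4, 5]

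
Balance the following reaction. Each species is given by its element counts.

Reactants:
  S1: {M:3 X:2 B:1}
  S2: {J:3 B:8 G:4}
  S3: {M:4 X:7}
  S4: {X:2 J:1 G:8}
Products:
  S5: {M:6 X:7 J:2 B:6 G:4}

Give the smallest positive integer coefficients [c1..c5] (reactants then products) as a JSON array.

Coefficients: [6, 3, 3, 1, 5]

M: 6·3+3·0+3·4+1·0 = 30 | 5·6 = 30
X: 6·2+3·0+3·7+1·2 = 35 | 5·7 = 35
J: 6·0+3·3+3·0+1·1 = 10 | 5·2 = 10
B: 6·1+3·8+3·0+1·0 = 30 | 5·6 = 30
G: 6·0+3·4+3·0+1·8 = 20 | 5·4 = 20
gcd(6,3,3,1,5) = 1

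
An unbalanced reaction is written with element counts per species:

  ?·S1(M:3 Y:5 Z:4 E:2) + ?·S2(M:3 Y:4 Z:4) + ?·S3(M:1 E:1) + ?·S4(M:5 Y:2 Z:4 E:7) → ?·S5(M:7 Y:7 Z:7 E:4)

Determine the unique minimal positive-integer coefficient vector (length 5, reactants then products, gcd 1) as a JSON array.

M: 2·3+4·3+5·1+1·5 = 28 | 4·7 = 28
Y: 2·5+4·4+5·0+1·2 = 28 | 4·7 = 28
Z: 2·4+4·4+5·0+1·4 = 28 | 4·7 = 28
E: 2·2+4·0+5·1+1·7 = 16 | 4·4 = 16
gcd(2,4,5,1,4) = 1

Coefficients: [2, 4, 5, 1, 4]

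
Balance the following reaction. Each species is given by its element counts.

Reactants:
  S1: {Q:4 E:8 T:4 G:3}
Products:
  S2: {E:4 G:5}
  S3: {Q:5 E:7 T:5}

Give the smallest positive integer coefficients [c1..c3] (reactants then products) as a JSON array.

Q: 5·4 = 20 | 3·0+4·5 = 20
E: 5·8 = 40 | 3·4+4·7 = 40
T: 5·4 = 20 | 3·0+4·5 = 20
G: 5·3 = 15 | 3·5+4·0 = 15
gcd(5,3,4) = 1

Coefficients: [5, 3, 4]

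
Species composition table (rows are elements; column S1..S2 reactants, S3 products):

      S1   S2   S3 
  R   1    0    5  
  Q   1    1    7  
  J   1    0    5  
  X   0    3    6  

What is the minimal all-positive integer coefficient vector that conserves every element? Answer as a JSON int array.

R: 5·1+2·0 = 5 | 1·5 = 5
Q: 5·1+2·1 = 7 | 1·7 = 7
J: 5·1+2·0 = 5 | 1·5 = 5
X: 5·0+2·3 = 6 | 1·6 = 6
gcd(5,2,1) = 1

Coefficients: [5, 2, 1]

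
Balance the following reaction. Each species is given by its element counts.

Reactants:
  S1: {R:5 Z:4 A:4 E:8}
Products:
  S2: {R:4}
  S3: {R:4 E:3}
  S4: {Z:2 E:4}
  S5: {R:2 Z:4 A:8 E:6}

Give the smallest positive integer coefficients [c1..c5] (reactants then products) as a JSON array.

R: 6·5 = 30 | 4·4+2·4+6·0+3·2 = 30
Z: 6·4 = 24 | 4·0+2·0+6·2+3·4 = 24
A: 6·4 = 24 | 4·0+2·0+6·0+3·8 = 24
E: 6·8 = 48 | 4·0+2·3+6·4+3·6 = 48
gcd(6,4,2,6,3) = 1

Coefficients: [6, 4, 2, 6, 3]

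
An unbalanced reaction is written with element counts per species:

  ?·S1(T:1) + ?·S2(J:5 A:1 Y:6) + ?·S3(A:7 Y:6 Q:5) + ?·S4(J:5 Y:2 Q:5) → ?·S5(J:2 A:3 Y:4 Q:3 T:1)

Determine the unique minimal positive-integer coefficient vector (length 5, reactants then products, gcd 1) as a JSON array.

Coefficients: [5, 1, 2, 1, 5]

J: 5·0+1·5+2·0+1·5 = 10 | 5·2 = 10
A: 5·0+1·1+2·7+1·0 = 15 | 5·3 = 15
Y: 5·0+1·6+2·6+1·2 = 20 | 5·4 = 20
Q: 5·0+1·0+2·5+1·5 = 15 | 5·3 = 15
T: 5·1+1·0+2·0+1·0 = 5 | 5·1 = 5
gcd(5,1,2,1,5) = 1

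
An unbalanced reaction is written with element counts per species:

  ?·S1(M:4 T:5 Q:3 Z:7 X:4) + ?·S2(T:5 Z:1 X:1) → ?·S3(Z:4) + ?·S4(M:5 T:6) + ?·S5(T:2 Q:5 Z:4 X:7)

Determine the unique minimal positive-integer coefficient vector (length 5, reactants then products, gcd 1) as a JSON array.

Coefficients: [5, 1, 6, 4, 3]

M: 5·4+1·0 = 20 | 6·0+4·5+3·0 = 20
T: 5·5+1·5 = 30 | 6·0+4·6+3·2 = 30
Q: 5·3+1·0 = 15 | 6·0+4·0+3·5 = 15
Z: 5·7+1·1 = 36 | 6·4+4·0+3·4 = 36
X: 5·4+1·1 = 21 | 6·0+4·0+3·7 = 21
gcd(5,1,6,4,3) = 1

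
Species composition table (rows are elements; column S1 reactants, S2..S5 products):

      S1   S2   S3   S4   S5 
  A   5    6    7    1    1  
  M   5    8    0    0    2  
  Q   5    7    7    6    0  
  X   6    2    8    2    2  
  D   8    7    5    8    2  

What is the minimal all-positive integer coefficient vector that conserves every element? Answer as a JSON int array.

Coefficients: [4, 1, 1, 1, 6]

A: 4·5 = 20 | 1·6+1·7+1·1+6·1 = 20
M: 4·5 = 20 | 1·8+1·0+1·0+6·2 = 20
Q: 4·5 = 20 | 1·7+1·7+1·6+6·0 = 20
X: 4·6 = 24 | 1·2+1·8+1·2+6·2 = 24
D: 4·8 = 32 | 1·7+1·5+1·8+6·2 = 32
gcd(4,1,1,1,6) = 1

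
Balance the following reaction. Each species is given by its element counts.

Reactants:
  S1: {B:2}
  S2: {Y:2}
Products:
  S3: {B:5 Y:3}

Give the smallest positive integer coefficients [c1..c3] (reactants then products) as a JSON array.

B: 5·2+3·0 = 10 | 2·5 = 10
Y: 5·0+3·2 = 6 | 2·3 = 6
gcd(5,3,2) = 1

Coefficients: [5, 3, 2]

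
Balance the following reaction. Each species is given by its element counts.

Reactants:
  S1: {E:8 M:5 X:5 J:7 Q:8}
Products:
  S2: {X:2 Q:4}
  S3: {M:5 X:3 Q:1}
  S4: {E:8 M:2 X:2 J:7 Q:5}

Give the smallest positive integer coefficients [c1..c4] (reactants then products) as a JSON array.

E: 5·8 = 40 | 3·0+3·0+5·8 = 40
M: 5·5 = 25 | 3·0+3·5+5·2 = 25
X: 5·5 = 25 | 3·2+3·3+5·2 = 25
J: 5·7 = 35 | 3·0+3·0+5·7 = 35
Q: 5·8 = 40 | 3·4+3·1+5·5 = 40
gcd(5,3,3,5) = 1

Coefficients: [5, 3, 3, 5]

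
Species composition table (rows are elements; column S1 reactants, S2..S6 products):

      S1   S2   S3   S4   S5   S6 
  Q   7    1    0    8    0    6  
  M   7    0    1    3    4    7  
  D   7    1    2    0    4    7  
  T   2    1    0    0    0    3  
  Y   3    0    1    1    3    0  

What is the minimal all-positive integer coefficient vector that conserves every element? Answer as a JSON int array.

Coefficients: [6, 6, 3, 3, 4, 2]

Q: 6·7 = 42 | 6·1+3·0+3·8+4·0+2·6 = 42
M: 6·7 = 42 | 6·0+3·1+3·3+4·4+2·7 = 42
D: 6·7 = 42 | 6·1+3·2+3·0+4·4+2·7 = 42
T: 6·2 = 12 | 6·1+3·0+3·0+4·0+2·3 = 12
Y: 6·3 = 18 | 6·0+3·1+3·1+4·3+2·0 = 18
gcd(6,6,3,3,4,2) = 1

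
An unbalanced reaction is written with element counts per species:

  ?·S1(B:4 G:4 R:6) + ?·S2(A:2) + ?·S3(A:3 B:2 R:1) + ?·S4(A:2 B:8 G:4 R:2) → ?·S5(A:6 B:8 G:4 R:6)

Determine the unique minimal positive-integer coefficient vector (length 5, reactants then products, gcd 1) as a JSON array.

Coefficients: [2, 2, 4, 1, 3]

A: 2·0+2·2+4·3+1·2 = 18 | 3·6 = 18
B: 2·4+2·0+4·2+1·8 = 24 | 3·8 = 24
G: 2·4+2·0+4·0+1·4 = 12 | 3·4 = 12
R: 2·6+2·0+4·1+1·2 = 18 | 3·6 = 18
gcd(2,2,4,1,3) = 1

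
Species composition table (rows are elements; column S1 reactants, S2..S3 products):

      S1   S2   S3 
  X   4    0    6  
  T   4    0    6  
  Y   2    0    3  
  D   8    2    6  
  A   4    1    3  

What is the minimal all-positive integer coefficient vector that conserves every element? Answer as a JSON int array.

Coefficients: [3, 6, 2]

X: 3·4 = 12 | 6·0+2·6 = 12
T: 3·4 = 12 | 6·0+2·6 = 12
Y: 3·2 = 6 | 6·0+2·3 = 6
D: 3·8 = 24 | 6·2+2·6 = 24
A: 3·4 = 12 | 6·1+2·3 = 12
gcd(3,6,2) = 1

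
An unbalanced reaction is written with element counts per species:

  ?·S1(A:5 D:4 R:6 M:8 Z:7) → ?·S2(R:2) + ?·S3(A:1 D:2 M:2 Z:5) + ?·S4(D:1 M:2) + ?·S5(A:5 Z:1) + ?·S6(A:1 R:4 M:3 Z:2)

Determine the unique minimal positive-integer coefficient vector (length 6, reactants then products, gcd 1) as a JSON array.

Coefficients: [3, 5, 3, 6, 2, 2]

A: 3·5 = 15 | 5·0+3·1+6·0+2·5+2·1 = 15
D: 3·4 = 12 | 5·0+3·2+6·1+2·0+2·0 = 12
R: 3·6 = 18 | 5·2+3·0+6·0+2·0+2·4 = 18
M: 3·8 = 24 | 5·0+3·2+6·2+2·0+2·3 = 24
Z: 3·7 = 21 | 5·0+3·5+6·0+2·1+2·2 = 21
gcd(3,5,3,6,2,2) = 1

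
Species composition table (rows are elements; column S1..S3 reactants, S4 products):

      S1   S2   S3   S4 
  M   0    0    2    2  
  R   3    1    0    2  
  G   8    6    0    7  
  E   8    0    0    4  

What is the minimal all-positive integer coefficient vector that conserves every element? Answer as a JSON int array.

M: 1·0+1·0+2·2 = 4 | 2·2 = 4
R: 1·3+1·1+2·0 = 4 | 2·2 = 4
G: 1·8+1·6+2·0 = 14 | 2·7 = 14
E: 1·8+1·0+2·0 = 8 | 2·4 = 8
gcd(1,1,2,2) = 1

Coefficients: [1, 1, 2, 2]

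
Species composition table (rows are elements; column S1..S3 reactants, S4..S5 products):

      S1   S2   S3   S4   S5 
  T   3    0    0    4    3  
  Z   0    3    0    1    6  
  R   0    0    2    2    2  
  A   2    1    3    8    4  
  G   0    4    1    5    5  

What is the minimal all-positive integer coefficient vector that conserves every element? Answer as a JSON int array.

T: 6·3+5·0+5·0 = 18 | 3·4+2·3 = 18
Z: 6·0+5·3+5·0 = 15 | 3·1+2·6 = 15
R: 6·0+5·0+5·2 = 10 | 3·2+2·2 = 10
A: 6·2+5·1+5·3 = 32 | 3·8+2·4 = 32
G: 6·0+5·4+5·1 = 25 | 3·5+2·5 = 25
gcd(6,5,5,3,2) = 1

Coefficients: [6, 5, 5, 3, 2]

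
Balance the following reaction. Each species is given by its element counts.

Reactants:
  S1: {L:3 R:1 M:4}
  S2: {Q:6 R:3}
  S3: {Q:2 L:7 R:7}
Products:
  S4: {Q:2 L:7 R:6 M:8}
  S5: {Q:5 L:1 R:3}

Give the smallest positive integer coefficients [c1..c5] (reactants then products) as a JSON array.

Coefficients: [2, 5, 1, 1, 6]

Q: 2·0+5·6+1·2 = 32 | 1·2+6·5 = 32
L: 2·3+5·0+1·7 = 13 | 1·7+6·1 = 13
R: 2·1+5·3+1·7 = 24 | 1·6+6·3 = 24
M: 2·4+5·0+1·0 = 8 | 1·8+6·0 = 8
gcd(2,5,1,1,6) = 1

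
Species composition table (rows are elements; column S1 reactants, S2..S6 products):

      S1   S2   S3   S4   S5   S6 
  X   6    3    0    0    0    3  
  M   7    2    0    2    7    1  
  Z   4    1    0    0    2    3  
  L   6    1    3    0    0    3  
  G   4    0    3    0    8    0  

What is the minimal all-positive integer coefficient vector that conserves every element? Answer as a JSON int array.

X: 5·6 = 30 | 6·3+4·0+6·0+1·0+4·3 = 30
M: 5·7 = 35 | 6·2+4·0+6·2+1·7+4·1 = 35
Z: 5·4 = 20 | 6·1+4·0+6·0+1·2+4·3 = 20
L: 5·6 = 30 | 6·1+4·3+6·0+1·0+4·3 = 30
G: 5·4 = 20 | 6·0+4·3+6·0+1·8+4·0 = 20
gcd(5,6,4,6,1,4) = 1

Coefficients: [5, 6, 4, 6, 1, 4]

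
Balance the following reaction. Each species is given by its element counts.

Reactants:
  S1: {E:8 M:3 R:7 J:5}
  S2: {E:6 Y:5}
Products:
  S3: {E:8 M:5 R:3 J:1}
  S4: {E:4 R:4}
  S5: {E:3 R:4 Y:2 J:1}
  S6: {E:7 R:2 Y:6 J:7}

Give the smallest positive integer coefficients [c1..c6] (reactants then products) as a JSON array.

Coefficients: [5, 4, 3, 4, 1, 3]

E: 5·8+4·6 = 64 | 3·8+4·4+1·3+3·7 = 64
M: 5·3+4·0 = 15 | 3·5+4·0+1·0+3·0 = 15
R: 5·7+4·0 = 35 | 3·3+4·4+1·4+3·2 = 35
Y: 5·0+4·5 = 20 | 3·0+4·0+1·2+3·6 = 20
J: 5·5+4·0 = 25 | 3·1+4·0+1·1+3·7 = 25
gcd(5,4,3,4,1,3) = 1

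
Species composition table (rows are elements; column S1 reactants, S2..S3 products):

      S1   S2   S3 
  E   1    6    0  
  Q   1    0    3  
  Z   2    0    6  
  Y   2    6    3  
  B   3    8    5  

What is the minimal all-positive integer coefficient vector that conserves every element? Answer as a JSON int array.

Coefficients: [6, 1, 2]

E: 6·1 = 6 | 1·6+2·0 = 6
Q: 6·1 = 6 | 1·0+2·3 = 6
Z: 6·2 = 12 | 1·0+2·6 = 12
Y: 6·2 = 12 | 1·6+2·3 = 12
B: 6·3 = 18 | 1·8+2·5 = 18
gcd(6,1,2) = 1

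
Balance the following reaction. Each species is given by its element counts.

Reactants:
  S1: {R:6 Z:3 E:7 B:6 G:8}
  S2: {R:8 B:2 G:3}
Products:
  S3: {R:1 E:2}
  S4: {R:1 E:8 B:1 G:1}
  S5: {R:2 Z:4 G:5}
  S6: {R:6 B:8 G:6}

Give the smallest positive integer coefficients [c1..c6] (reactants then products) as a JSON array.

R: 4·6+1·8 = 32 | 6·1+2·1+3·2+3·6 = 32
Z: 4·3+1·0 = 12 | 6·0+2·0+3·4+3·0 = 12
E: 4·7+1·0 = 28 | 6·2+2·8+3·0+3·0 = 28
B: 4·6+1·2 = 26 | 6·0+2·1+3·0+3·8 = 26
G: 4·8+1·3 = 35 | 6·0+2·1+3·5+3·6 = 35
gcd(4,1,6,2,3,3) = 1

Coefficients: [4, 1, 6, 2, 3, 3]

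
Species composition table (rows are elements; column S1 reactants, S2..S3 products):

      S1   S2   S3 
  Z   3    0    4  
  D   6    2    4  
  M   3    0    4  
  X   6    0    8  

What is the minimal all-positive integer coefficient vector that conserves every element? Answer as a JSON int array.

Coefficients: [4, 6, 3]

Z: 4·3 = 12 | 6·0+3·4 = 12
D: 4·6 = 24 | 6·2+3·4 = 24
M: 4·3 = 12 | 6·0+3·4 = 12
X: 4·6 = 24 | 6·0+3·8 = 24
gcd(4,6,3) = 1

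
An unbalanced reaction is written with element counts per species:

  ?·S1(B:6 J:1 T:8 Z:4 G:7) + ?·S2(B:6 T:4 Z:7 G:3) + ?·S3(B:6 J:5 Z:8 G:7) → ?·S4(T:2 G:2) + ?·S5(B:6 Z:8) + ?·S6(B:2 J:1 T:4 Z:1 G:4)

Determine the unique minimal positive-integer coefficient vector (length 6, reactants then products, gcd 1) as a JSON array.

B: 1·6+6·6+1·6 = 48 | 4·0+6·6+6·2 = 48
J: 1·1+6·0+1·5 = 6 | 4·0+6·0+6·1 = 6
T: 1·8+6·4+1·0 = 32 | 4·2+6·0+6·4 = 32
Z: 1·4+6·7+1·8 = 54 | 4·0+6·8+6·1 = 54
G: 1·7+6·3+1·7 = 32 | 4·2+6·0+6·4 = 32
gcd(1,6,1,4,6,6) = 1

Coefficients: [1, 6, 1, 4, 6, 6]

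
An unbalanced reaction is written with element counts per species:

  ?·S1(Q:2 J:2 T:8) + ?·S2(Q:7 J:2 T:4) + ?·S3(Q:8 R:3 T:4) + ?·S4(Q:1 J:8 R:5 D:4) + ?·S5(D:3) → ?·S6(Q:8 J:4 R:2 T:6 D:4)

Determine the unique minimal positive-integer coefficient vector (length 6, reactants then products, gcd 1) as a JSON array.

Coefficients: [1, 3, 1, 1, 4, 4]

Q: 1·2+3·7+1·8+1·1+4·0 = 32 | 4·8 = 32
J: 1·2+3·2+1·0+1·8+4·0 = 16 | 4·4 = 16
R: 1·0+3·0+1·3+1·5+4·0 = 8 | 4·2 = 8
T: 1·8+3·4+1·4+1·0+4·0 = 24 | 4·6 = 24
D: 1·0+3·0+1·0+1·4+4·3 = 16 | 4·4 = 16
gcd(1,3,1,1,4,4) = 1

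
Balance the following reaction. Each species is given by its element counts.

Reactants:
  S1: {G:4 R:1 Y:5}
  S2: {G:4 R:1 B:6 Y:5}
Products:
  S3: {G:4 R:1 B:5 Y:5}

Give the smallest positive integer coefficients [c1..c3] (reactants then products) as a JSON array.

G: 1·4+5·4 = 24 | 6·4 = 24
R: 1·1+5·1 = 6 | 6·1 = 6
B: 1·0+5·6 = 30 | 6·5 = 30
Y: 1·5+5·5 = 30 | 6·5 = 30
gcd(1,5,6) = 1

Coefficients: [1, 5, 6]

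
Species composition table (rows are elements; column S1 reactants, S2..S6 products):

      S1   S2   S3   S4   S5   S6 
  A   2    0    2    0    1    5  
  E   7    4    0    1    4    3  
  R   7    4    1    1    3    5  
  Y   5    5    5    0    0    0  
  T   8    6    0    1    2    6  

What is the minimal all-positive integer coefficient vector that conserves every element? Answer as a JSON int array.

A: 5·2 = 10 | 4·0+1·2+4·0+3·1+1·5 = 10
E: 5·7 = 35 | 4·4+1·0+4·1+3·4+1·3 = 35
R: 5·7 = 35 | 4·4+1·1+4·1+3·3+1·5 = 35
Y: 5·5 = 25 | 4·5+1·5+4·0+3·0+1·0 = 25
T: 5·8 = 40 | 4·6+1·0+4·1+3·2+1·6 = 40
gcd(5,4,1,4,3,1) = 1

Coefficients: [5, 4, 1, 4, 3, 1]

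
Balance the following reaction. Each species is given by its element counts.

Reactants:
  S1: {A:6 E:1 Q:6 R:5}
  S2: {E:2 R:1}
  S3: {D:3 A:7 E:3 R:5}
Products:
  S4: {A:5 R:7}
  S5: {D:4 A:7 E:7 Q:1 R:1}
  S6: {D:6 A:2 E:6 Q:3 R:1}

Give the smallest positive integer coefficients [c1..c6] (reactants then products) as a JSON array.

Coefficients: [1, 4, 6, 5, 3, 1]

D: 1·0+4·0+6·3 = 18 | 5·0+3·4+1·6 = 18
A: 1·6+4·0+6·7 = 48 | 5·5+3·7+1·2 = 48
E: 1·1+4·2+6·3 = 27 | 5·0+3·7+1·6 = 27
Q: 1·6+4·0+6·0 = 6 | 5·0+3·1+1·3 = 6
R: 1·5+4·1+6·5 = 39 | 5·7+3·1+1·1 = 39
gcd(1,4,6,5,3,1) = 1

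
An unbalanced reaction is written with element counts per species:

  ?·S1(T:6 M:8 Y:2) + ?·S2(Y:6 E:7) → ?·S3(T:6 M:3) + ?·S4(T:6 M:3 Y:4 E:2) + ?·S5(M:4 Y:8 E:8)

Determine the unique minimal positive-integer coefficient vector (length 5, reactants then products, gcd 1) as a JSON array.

T: 4·6+6·0 = 24 | 3·6+1·6+5·0 = 24
M: 4·8+6·0 = 32 | 3·3+1·3+5·4 = 32
Y: 4·2+6·6 = 44 | 3·0+1·4+5·8 = 44
E: 4·0+6·7 = 42 | 3·0+1·2+5·8 = 42
gcd(4,6,3,1,5) = 1

Coefficients: [4, 6, 3, 1, 5]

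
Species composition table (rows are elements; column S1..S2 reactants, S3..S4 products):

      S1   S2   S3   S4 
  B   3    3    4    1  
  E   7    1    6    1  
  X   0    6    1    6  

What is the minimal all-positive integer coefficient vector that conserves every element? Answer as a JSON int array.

Coefficients: [5, 4, 6, 3]

B: 5·3+4·3 = 27 | 6·4+3·1 = 27
E: 5·7+4·1 = 39 | 6·6+3·1 = 39
X: 5·0+4·6 = 24 | 6·1+3·6 = 24
gcd(5,4,6,3) = 1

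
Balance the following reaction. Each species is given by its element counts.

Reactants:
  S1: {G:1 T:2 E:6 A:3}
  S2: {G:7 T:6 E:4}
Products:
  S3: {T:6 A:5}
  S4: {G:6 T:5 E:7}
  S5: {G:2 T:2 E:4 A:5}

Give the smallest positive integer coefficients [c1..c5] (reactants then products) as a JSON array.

G: 5·1+5·7 = 40 | 1·0+6·6+2·2 = 40
T: 5·2+5·6 = 40 | 1·6+6·5+2·2 = 40
E: 5·6+5·4 = 50 | 1·0+6·7+2·4 = 50
A: 5·3+5·0 = 15 | 1·5+6·0+2·5 = 15
gcd(5,5,1,6,2) = 1

Coefficients: [5, 5, 1, 6, 2]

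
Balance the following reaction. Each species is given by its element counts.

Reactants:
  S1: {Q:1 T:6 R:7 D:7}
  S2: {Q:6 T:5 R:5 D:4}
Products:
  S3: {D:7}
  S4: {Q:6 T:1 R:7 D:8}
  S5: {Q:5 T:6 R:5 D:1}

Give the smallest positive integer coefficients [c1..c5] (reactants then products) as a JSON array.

Q: 1·1+5·6 = 31 | 2·0+1·6+5·5 = 31
T: 1·6+5·5 = 31 | 2·0+1·1+5·6 = 31
R: 1·7+5·5 = 32 | 2·0+1·7+5·5 = 32
D: 1·7+5·4 = 27 | 2·7+1·8+5·1 = 27
gcd(1,5,2,1,5) = 1

Coefficients: [1, 5, 2, 1, 5]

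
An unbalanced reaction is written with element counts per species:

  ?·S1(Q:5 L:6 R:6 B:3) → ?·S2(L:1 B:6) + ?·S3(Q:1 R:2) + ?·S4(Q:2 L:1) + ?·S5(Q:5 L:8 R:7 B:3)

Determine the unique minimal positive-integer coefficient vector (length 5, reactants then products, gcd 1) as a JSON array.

Coefficients: [6, 1, 4, 3, 4]

Q: 6·5 = 30 | 1·0+4·1+3·2+4·5 = 30
L: 6·6 = 36 | 1·1+4·0+3·1+4·8 = 36
R: 6·6 = 36 | 1·0+4·2+3·0+4·7 = 36
B: 6·3 = 18 | 1·6+4·0+3·0+4·3 = 18
gcd(6,1,4,3,4) = 1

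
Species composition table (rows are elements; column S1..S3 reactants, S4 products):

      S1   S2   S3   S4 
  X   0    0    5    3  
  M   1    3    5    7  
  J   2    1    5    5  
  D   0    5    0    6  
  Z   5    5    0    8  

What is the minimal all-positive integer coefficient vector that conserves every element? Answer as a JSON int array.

X: 2·0+6·0+3·5 = 15 | 5·3 = 15
M: 2·1+6·3+3·5 = 35 | 5·7 = 35
J: 2·2+6·1+3·5 = 25 | 5·5 = 25
D: 2·0+6·5+3·0 = 30 | 5·6 = 30
Z: 2·5+6·5+3·0 = 40 | 5·8 = 40
gcd(2,6,3,5) = 1

Coefficients: [2, 6, 3, 5]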